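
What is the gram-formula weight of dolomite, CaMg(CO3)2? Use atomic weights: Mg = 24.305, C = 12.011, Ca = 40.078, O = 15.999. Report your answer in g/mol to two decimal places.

M = 1(40.078) + 1(24.305) + 2(12.011) + 6(15.999)

184.40 g/mol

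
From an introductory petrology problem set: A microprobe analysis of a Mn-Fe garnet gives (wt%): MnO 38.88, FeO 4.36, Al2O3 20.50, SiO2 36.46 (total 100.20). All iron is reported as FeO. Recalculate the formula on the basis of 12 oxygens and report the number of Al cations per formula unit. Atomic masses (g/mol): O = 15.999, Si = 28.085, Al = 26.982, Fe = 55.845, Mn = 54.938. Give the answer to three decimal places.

38.88 wt% MnO ÷ 70.937 g/mol = 0.54809 mol, giving 0.54809 Mn and 0.54809 O.
4.36 wt% FeO ÷ 71.844 g/mol = 0.06069 mol, giving 0.06069 Fe and 0.06069 O.
20.50 wt% Al2O3 ÷ 101.961 g/mol = 0.20106 mol, giving 0.40212 Al and 0.60318 O.
36.46 wt% SiO2 ÷ 60.083 g/mol = 0.60683 mol, giving 0.60683 Si and 1.21366 O.
Oxygen sums to 2.42562; scaling by 12/2.42562 = 4.94719 puts the formula on 12 O.
Al: 0.40212 × 4.94719 = 1.989 atoms per formula unit.

1.989 Al apfu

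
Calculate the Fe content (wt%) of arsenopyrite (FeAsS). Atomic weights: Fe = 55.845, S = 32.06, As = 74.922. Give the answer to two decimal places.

Molar mass of FeAsS: 1×55.845 + 1×74.922 + 1×32.06 = 162.827 g/mol.
Mass of Fe per formula unit: 1 × 55.845 = 55.845 g.
Weight fraction Fe = 55.845 / 162.827 = 0.3430.

34.30 wt%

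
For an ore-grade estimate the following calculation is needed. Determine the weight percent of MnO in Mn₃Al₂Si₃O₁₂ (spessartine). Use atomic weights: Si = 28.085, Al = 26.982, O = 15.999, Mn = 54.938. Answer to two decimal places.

42.99 wt%

M(Mn₃Al₂Si₃O₁₂) = 495.021 g/mol; M(MnO) = 70.937 g/mol.
Moles MnO per formula unit = 3 Mn ÷ 1 = 3.0000.
MnO fraction = (3.0000 × 70.937) / 495.021 = 212.811/495.021 = 0.4299.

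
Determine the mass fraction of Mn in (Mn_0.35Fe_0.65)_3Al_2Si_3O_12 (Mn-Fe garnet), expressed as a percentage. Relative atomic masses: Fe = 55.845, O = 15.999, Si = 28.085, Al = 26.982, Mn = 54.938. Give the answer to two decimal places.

Molar mass of (Mn_0.35Fe_0.65)_3Al_2Si_3O_12: 1.05*54.938 + 1.95*55.845 + 2*26.982 + 3*28.085 + 12*15.999 = 496.790 g/mol.
Mass of Mn per formula unit: 1.05 × 54.938 = 57.685 g.
Weight fraction Mn = 57.685 / 496.790 = 0.1161.

11.61 wt%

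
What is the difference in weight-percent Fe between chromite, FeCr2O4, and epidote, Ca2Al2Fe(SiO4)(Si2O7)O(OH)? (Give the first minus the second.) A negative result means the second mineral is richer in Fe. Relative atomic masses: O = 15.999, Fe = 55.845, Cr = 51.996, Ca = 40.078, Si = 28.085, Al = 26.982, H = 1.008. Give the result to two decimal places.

M(FeCr2O4) = 223.833 g/mol, so wt% Fe = 55.845/223.833 × 100 = 24.95%.
M(Ca2Al2Fe(SiO4)(Si2O7)O(OH)) = 483.215 g/mol, so wt% Fe = 55.845/483.215 × 100 = 11.56%.
24.95 − 11.56 = 13.39 pp.

13.39 percentage points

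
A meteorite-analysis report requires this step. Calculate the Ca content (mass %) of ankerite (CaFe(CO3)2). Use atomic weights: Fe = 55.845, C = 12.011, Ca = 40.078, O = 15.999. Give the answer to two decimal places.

Formula mass = 1·40.078 + 1·55.845 + 2·12.011 + 6·15.999 = 215.939 g/mol, of which 40.078 g is Ca.
So Ca makes up 40.078/215.939 = 0.1856 of the mass, i.e. 18.56%.

18.56 mass %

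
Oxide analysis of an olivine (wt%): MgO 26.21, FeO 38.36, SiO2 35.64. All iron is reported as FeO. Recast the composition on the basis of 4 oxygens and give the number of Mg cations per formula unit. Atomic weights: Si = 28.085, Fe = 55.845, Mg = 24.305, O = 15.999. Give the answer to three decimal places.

1.097 Mg apfu

MgO (M=40.304): mol = 0.65031; Mg = 0.65031, O = 0.65031.
FeO (M=71.844): mol = 0.53393; Fe = 0.53393, O = 0.53393.
SiO2 (M=60.083): mol = 0.59318; Si = 0.59318, O = 1.18636.
ΣO = 2.37060; factor = 4/ΣO = 1.68734.
Mg apfu = 0.65031 × 1.68734 = 1.097.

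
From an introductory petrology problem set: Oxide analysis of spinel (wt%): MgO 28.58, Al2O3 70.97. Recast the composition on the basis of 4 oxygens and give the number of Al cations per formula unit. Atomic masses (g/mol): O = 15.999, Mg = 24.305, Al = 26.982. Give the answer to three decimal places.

MgO: 28.58/40.304 = 0.70911 mol → 0.70911 mol Mg, 0.70911 mol O.
Al2O3: 70.97/101.961 = 0.69605 mol → 1.39210 mol Al, 2.08815 mol O.
Total oxygen = 2.79726 mol. Normalization factor = 4/2.79726 = 1.42997.
Al per 4 O = 1.39210 × 1.42997 = 1.991.

1.991 Al apfu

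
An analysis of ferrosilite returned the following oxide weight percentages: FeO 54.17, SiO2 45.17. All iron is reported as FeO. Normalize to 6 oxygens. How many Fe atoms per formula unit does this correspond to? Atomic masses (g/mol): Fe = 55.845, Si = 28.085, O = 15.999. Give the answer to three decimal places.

FeO: 54.17/71.844 = 0.75399 mol → 0.75399 mol Fe, 0.75399 mol O.
SiO2: 45.17/60.083 = 0.75179 mol → 0.75179 mol Si, 1.50358 mol O.
Total oxygen = 2.25757 mol. Normalization factor = 6/2.25757 = 2.65772.
Fe per 6 O = 0.75399 × 2.65772 = 2.004.

2.004 Fe apfu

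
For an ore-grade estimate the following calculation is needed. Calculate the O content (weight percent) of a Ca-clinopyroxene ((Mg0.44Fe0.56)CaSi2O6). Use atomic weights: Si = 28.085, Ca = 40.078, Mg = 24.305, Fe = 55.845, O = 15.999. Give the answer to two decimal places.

M((Mg0.44Fe0.56)CaSi2O6) = 234.209 g/mol.
O contributes 6 × 15.999 = 95.994 g per mole.
95.994/234.209 = 0.4099 → 40.99%.

40.99 weight percent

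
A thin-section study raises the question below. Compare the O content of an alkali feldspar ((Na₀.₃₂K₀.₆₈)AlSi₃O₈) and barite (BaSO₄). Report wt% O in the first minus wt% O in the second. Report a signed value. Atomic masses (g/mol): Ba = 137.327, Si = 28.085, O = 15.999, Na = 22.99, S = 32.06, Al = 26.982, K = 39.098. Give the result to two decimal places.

19.43 percentage points

O in (Na₀.₃₂K₀.₆₈)AlSi₃O₈: molar mass 273.172 g/mol; 8×15.999 = 127.992 g → 46.85 wt%.
O in BaSO₄: molar mass 233.383 g/mol; 4×15.999 = 63.996 g → 27.42 wt%.
Difference = 46.85 − 27.42 = 19.43 percentage points.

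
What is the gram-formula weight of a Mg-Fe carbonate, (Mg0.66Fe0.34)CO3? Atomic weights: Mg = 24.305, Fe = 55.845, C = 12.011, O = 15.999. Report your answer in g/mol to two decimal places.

M = 0.66*24.305 + 0.34*55.845 + 1*12.011 + 3*15.999

95.04 g/mol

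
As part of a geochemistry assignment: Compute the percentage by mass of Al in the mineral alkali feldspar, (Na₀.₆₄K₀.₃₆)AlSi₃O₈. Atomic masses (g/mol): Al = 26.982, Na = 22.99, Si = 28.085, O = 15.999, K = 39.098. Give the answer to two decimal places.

10.07 wt%

M((Na₀.₆₄K₀.₃₆)AlSi₃O₈) = 268.018 g/mol.
Al contributes 1 × 26.982 = 26.982 g per mole.
26.982/268.018 = 0.1007 → 10.07%.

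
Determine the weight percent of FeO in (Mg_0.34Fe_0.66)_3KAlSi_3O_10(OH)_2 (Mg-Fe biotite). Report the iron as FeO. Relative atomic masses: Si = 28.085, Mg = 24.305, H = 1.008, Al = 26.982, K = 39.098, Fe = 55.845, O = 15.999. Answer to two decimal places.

29.65 wt%

Formula mass = 479.703 g/mol.
1.98 Fe → 1.9800 mol FeO per formula unit; M(FeO) = 71.844, so FeO mass = 142.251 g.
142.251/479.703 × 100 = 29.65 wt%.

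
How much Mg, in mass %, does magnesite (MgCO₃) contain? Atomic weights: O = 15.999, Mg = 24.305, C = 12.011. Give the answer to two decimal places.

28.83 mass %

M(MgCO₃) = 84.313 g/mol.
Mg contributes 1 × 24.305 = 24.305 g per mole.
24.305/84.313 = 0.2883 → 28.83%.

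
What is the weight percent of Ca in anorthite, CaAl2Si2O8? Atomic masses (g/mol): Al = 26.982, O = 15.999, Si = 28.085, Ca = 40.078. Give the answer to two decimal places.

14.41 mass %

Molar mass of CaAl2Si2O8: 1×40.078 + 2×26.982 + 2×28.085 + 8×15.999 = 278.204 g/mol.
Mass of Ca per formula unit: 1 × 40.078 = 40.078 g.
Weight fraction Ca = 40.078 / 278.204 = 0.1441.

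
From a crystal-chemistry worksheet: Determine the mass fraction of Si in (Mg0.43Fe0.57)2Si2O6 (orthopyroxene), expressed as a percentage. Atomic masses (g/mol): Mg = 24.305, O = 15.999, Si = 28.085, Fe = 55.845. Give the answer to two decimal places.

23.73 weight percent

M((Mg0.43Fe0.57)2Si2O6) = 236.730 g/mol.
Si contributes 2 × 28.085 = 56.170 g per mole.
56.170/236.730 = 0.2373 → 23.73%.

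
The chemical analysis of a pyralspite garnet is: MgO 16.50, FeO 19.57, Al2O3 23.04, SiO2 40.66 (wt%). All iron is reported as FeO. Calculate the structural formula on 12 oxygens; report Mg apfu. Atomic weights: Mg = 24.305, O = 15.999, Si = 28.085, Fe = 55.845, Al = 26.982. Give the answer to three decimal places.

1.811 Mg apfu

16.50 wt% MgO ÷ 40.304 g/mol = 0.40939 mol, giving 0.40939 Mg and 0.40939 O.
19.57 wt% FeO ÷ 71.844 g/mol = 0.27240 mol, giving 0.27240 Fe and 0.27240 O.
23.04 wt% Al2O3 ÷ 101.961 g/mol = 0.22597 mol, giving 0.45194 Al and 0.67791 O.
40.66 wt% SiO2 ÷ 60.083 g/mol = 0.67673 mol, giving 0.67673 Si and 1.35346 O.
Oxygen sums to 2.71316; scaling by 12/2.71316 = 4.42289 puts the formula on 12 O.
Mg: 0.40939 × 4.42289 = 1.811 atoms per formula unit.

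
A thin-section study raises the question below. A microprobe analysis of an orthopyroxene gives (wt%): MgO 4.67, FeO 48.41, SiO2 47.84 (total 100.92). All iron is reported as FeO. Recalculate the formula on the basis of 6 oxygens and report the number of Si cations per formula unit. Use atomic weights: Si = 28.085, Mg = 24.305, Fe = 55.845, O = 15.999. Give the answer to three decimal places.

2.005 Si apfu

4.67 wt% MgO ÷ 40.304 g/mol = 0.11587 mol, giving 0.11587 Mg and 0.11587 O.
48.41 wt% FeO ÷ 71.844 g/mol = 0.67382 mol, giving 0.67382 Fe and 0.67382 O.
47.84 wt% SiO2 ÷ 60.083 g/mol = 0.79623 mol, giving 0.79623 Si and 1.59246 O.
Oxygen sums to 2.38215; scaling by 6/2.38215 = 2.51873 puts the formula on 6 O.
Si: 0.79623 × 2.51873 = 2.005 atoms per formula unit.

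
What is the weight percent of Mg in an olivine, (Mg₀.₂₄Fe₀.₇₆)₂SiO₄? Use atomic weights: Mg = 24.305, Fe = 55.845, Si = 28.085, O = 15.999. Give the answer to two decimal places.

6.18 mass %

M((Mg₀.₂₄Fe₀.₇₆)₂SiO₄) = 188.632 g/mol.
Mg contributes 0.48 × 24.305 = 11.666 g per mole.
11.666/188.632 = 0.0618 → 6.18%.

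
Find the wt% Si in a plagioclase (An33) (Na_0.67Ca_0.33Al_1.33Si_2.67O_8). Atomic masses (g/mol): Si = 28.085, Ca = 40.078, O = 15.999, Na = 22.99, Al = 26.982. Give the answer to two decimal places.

M(Na_0.67Ca_0.33Al_1.33Si_2.67O_8) = 267.494 g/mol.
Si contributes 2.67 × 28.085 = 74.987 g per mole.
74.987/267.494 = 0.2803 → 28.03%.

28.03 wt%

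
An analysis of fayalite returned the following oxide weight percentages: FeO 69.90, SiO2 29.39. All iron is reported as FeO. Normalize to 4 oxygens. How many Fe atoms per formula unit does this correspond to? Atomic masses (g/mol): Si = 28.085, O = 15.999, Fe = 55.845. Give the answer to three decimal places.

FeO (M=71.844): mol = 0.97294; Fe = 0.97294, O = 0.97294.
SiO2 (M=60.083): mol = 0.48916; Si = 0.48916, O = 0.97832.
ΣO = 1.95126; factor = 4/ΣO = 2.04996.
Fe apfu = 0.97294 × 2.04996 = 1.994.

1.994 Fe apfu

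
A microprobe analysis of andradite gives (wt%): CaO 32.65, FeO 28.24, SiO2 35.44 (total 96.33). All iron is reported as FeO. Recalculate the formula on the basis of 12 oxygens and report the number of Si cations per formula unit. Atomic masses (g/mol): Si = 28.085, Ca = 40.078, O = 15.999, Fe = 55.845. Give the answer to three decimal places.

3.285 Si apfu

32.65 wt% CaO ÷ 56.077 g/mol = 0.58224 mol, giving 0.58224 Ca and 0.58224 O.
28.24 wt% FeO ÷ 71.844 g/mol = 0.39307 mol, giving 0.39307 Fe and 0.39307 O.
35.44 wt% SiO2 ÷ 60.083 g/mol = 0.58985 mol, giving 0.58985 Si and 1.17970 O.
Oxygen sums to 2.15501; scaling by 12/2.15501 = 5.56842 puts the formula on 12 O.
Si: 0.58985 × 5.56842 = 3.285 atoms per formula unit.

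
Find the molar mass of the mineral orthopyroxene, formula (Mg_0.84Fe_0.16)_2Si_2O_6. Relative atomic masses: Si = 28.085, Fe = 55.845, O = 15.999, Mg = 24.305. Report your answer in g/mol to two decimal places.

210.87 g/mol

Mg: 1.68 × 24.305 = 40.8324
Fe: 0.32 × 55.845 = 17.8704
Si: 2 × 28.085 = 56.1700
O: 6 × 15.999 = 95.9940
Summing the contributions gives the formula mass.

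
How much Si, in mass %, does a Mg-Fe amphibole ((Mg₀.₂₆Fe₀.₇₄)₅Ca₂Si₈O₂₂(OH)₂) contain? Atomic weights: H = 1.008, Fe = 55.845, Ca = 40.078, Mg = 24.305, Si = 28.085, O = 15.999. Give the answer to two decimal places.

24.18 mass %

Formula mass = 1.30×24.305 + 3.70×55.845 + 2×40.078 + 8×28.085 + 24×15.999 + 2×1.008 = 929.051 g/mol, of which 224.680 g is Si.
So Si makes up 224.680/929.051 = 0.2418 of the mass, i.e. 24.18%.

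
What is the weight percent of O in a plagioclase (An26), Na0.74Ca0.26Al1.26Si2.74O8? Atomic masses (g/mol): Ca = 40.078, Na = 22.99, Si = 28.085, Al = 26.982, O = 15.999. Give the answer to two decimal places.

M(Na0.74Ca0.26Al1.26Si2.74O8) = 266.375 g/mol.
O contributes 8 × 15.999 = 127.992 g per mole.
127.992/266.375 = 0.4805 → 48.05%.

48.05 mass %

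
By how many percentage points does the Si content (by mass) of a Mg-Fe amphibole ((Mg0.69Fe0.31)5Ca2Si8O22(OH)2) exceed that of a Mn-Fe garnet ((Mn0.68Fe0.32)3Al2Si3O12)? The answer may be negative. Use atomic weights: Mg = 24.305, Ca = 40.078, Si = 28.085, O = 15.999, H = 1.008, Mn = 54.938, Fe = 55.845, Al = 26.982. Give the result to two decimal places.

First mineral: 224.680 g Si in 861.240 g formula = 26.09 wt% Si.
Second mineral: 84.255 g Si in 495.892 g formula = 16.99 wt% Si.
26.09% − 16.99% gives a difference of 9.10 percentage points.

9.10 percentage points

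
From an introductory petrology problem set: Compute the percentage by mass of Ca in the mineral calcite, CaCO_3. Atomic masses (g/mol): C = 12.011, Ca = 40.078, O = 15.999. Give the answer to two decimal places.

40.04 wt%

Molar mass of CaCO_3: 1·40.078 + 1·12.011 + 3·15.999 = 100.086 g/mol.
Mass of Ca per formula unit: 1 × 40.078 = 40.078 g.
Weight fraction Ca = 40.078 / 100.086 = 0.4004.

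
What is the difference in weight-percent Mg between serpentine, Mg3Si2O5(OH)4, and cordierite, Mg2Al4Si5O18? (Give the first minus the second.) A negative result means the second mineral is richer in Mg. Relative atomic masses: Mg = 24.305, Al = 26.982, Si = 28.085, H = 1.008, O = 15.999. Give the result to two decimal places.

18.00 percentage points

M(Mg3Si2O5(OH)4) = 277.108 g/mol, so wt% Mg = 72.915/277.108 × 100 = 26.31%.
M(Mg2Al4Si5O18) = 584.945 g/mol, so wt% Mg = 48.610/584.945 × 100 = 8.31%.
26.31 − 8.31 = 18.00 pp.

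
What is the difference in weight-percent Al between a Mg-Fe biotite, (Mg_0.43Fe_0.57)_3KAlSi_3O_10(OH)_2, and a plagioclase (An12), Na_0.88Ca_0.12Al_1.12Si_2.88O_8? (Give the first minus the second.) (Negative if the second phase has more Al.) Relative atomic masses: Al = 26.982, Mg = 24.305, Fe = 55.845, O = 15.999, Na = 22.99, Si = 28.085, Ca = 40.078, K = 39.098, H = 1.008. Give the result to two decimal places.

-5.71 percentage points

Al in (Mg_0.43Fe_0.57)_3KAlSi_3O_10(OH)_2: molar mass 471.187 g/mol; 1×26.982 = 26.982 g → 5.73 wt%.
Al in Na_0.88Ca_0.12Al_1.12Si_2.88O_8: molar mass 264.137 g/mol; 1.12×26.982 = 30.220 g → 11.44 wt%.
Difference = 5.73 − 11.44 = -5.71 percentage points.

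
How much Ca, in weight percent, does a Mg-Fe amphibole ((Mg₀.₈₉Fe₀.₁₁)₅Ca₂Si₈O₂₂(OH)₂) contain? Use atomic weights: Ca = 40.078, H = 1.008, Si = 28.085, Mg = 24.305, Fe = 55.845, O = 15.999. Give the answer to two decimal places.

Formula mass = 4.45×24.305 + 0.55×55.845 + 2×40.078 + 8×28.085 + 24×15.999 + 2×1.008 = 829.700 g/mol, of which 80.156 g is Ca.
So Ca makes up 80.156/829.700 = 0.0966 of the mass, i.e. 9.66%.

9.66 weight percent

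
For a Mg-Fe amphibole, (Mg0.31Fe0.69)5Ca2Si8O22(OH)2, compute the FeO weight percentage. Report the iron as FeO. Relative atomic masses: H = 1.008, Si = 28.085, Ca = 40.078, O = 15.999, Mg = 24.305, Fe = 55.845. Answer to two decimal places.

Formula mass = 921.166 g/mol.
3.45 Fe → 3.4500 mol FeO per formula unit; M(FeO) = 71.844, so FeO mass = 247.862 g.
247.862/921.166 × 100 = 26.91 wt%.

26.91 wt%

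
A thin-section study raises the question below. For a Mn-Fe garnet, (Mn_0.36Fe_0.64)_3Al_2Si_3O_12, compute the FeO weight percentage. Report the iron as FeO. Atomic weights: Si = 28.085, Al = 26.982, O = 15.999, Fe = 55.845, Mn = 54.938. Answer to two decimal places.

Molar mass of (Mn_0.36Fe_0.64)_3Al_2Si_3O_12 = 1.08×54.938 + 1.92×55.845 + 2×26.982 + 3×28.085 + 12×15.999 = 496.762 g/mol.
Each formula unit contains 1.92 Fe, equivalent to 1.92/1 = 1.9200 mol FeO.
M(FeO) = 1×55.845 + 1×15.999 = 71.844 g/mol.
Mass of FeO per formula unit = 1.9200 × 71.844 = 137.940 g.
FeO wt% = 137.940 / 496.762 × 100 = 27.77%.

27.77 wt%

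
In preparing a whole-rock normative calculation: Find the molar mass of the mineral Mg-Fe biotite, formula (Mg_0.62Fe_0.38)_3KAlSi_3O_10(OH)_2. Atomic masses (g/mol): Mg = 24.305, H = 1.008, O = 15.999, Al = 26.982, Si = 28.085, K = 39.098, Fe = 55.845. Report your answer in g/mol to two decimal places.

M = 1.86·24.305 + 1.14·55.845 + 1·39.098 + 1·26.982 + 3·28.085 + 12·15.999 + 2·1.008

453.21 g/mol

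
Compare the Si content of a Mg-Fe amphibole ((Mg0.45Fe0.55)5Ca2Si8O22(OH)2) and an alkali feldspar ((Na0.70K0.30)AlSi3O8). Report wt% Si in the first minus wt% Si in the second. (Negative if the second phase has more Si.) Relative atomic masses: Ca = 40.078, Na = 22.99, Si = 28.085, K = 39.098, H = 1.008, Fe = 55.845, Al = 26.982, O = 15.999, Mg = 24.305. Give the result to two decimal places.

Si in (Mg0.45Fe0.55)5Ca2Si8O22(OH)2: molar mass 899.088 g/mol; 8×28.085 = 224.680 g → 24.99 wt%.
Si in (Na0.70K0.30)AlSi3O8: molar mass 267.051 g/mol; 3×28.085 = 84.255 g → 31.55 wt%.
Difference = 24.99 − 31.55 = -6.56 percentage points.

-6.56 percentage points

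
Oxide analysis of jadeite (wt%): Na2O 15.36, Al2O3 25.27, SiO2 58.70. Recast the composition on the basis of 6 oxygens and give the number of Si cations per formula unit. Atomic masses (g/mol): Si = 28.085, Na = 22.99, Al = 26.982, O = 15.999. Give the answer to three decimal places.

1.990 Si apfu

15.36 wt% Na2O ÷ 61.979 g/mol = 0.24783 mol, giving 0.49566 Na and 0.24783 O.
25.27 wt% Al2O3 ÷ 101.961 g/mol = 0.24784 mol, giving 0.49568 Al and 0.74352 O.
58.70 wt% SiO2 ÷ 60.083 g/mol = 0.97698 mol, giving 0.97698 Si and 1.95396 O.
Oxygen sums to 2.94531; scaling by 6/2.94531 = 2.03714 puts the formula on 6 O.
Si: 0.97698 × 2.03714 = 1.990 atoms per formula unit.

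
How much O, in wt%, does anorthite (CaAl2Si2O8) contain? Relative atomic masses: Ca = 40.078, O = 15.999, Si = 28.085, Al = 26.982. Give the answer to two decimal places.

46.01 wt%

Molar mass of CaAl2Si2O8: 1*40.078 + 2*26.982 + 2*28.085 + 8*15.999 = 278.204 g/mol.
Mass of O per formula unit: 8 × 15.999 = 127.992 g.
Weight fraction O = 127.992 / 278.204 = 0.4601.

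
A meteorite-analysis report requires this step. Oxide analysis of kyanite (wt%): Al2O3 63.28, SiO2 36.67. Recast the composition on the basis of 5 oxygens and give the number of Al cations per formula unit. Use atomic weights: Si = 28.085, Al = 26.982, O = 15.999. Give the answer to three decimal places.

2.013 Al apfu

63.28 wt% Al2O3 ÷ 101.961 g/mol = 0.62063 mol, giving 1.24126 Al and 1.86189 O.
36.67 wt% SiO2 ÷ 60.083 g/mol = 0.61032 mol, giving 0.61032 Si and 1.22064 O.
Oxygen sums to 3.08253; scaling by 5/3.08253 = 1.62204 puts the formula on 5 O.
Al: 1.24126 × 1.62204 = 2.013 atoms per formula unit.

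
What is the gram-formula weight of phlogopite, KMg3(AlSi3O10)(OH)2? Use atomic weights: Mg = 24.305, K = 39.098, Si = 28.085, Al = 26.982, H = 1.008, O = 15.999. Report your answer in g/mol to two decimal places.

The formula mass is the sum 1×39.098 + 3×24.305 + 1×26.982 + 3×28.085 + 12×15.999 + 2×1.008.

417.25 g/mol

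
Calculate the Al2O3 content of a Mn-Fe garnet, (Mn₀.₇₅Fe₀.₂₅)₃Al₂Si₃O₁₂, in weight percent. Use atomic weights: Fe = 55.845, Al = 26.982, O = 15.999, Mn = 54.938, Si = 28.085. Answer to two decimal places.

20.57 wt%

Formula mass = 495.701 g/mol.
2 Al → 1.0000 mol Al2O3 per formula unit; M(Al2O3) = 101.961, so Al2O3 mass = 101.961 g.
101.961/495.701 × 100 = 20.57 wt%.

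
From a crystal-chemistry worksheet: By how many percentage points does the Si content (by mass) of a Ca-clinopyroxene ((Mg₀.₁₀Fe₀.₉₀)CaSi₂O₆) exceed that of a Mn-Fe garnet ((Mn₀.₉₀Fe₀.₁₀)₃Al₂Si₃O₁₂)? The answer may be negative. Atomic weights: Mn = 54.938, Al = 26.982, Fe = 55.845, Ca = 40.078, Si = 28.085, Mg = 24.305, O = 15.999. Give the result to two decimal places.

5.92 percentage points

First mineral: 56.170 g Si in 244.933 g formula = 22.93 wt% Si.
Second mineral: 84.255 g Si in 495.293 g formula = 17.01 wt% Si.
22.93% − 17.01% gives a difference of 5.92 percentage points.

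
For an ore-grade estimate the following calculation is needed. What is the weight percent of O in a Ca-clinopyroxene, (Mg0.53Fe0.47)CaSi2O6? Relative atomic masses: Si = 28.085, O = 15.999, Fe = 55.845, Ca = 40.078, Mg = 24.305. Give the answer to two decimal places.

41.49 wt%

Formula mass = 0.53*24.305 + 0.47*55.845 + 1*40.078 + 2*28.085 + 6*15.999 = 231.371 g/mol, of which 95.994 g is O.
So O makes up 95.994/231.371 = 0.4149 of the mass, i.e. 41.49%.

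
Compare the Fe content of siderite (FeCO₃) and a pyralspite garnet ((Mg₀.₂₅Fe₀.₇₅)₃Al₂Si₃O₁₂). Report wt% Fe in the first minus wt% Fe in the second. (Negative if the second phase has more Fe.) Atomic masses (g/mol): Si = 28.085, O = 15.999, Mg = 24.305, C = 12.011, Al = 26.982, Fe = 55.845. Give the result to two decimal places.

Fe in FeCO₃: molar mass 115.853 g/mol; 1×55.845 = 55.845 g → 48.20 wt%.
Fe in (Mg₀.₂₅Fe₀.₇₅)₃Al₂Si₃O₁₂: molar mass 474.087 g/mol; 2.25×55.845 = 125.651 g → 26.50 wt%.
Difference = 48.20 − 26.50 = 21.70 percentage points.

21.70 percentage points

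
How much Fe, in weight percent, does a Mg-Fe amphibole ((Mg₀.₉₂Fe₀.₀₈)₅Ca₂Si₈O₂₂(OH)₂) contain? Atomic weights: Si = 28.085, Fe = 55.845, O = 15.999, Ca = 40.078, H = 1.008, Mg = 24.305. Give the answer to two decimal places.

2.71 weight percent

M((Mg₀.₉₂Fe₀.₀₈)₅Ca₂Si₈O₂₂(OH)₂) = 824.969 g/mol.
Fe contributes 0.40 × 55.845 = 22.338 g per mole.
22.338/824.969 = 0.0271 → 2.71%.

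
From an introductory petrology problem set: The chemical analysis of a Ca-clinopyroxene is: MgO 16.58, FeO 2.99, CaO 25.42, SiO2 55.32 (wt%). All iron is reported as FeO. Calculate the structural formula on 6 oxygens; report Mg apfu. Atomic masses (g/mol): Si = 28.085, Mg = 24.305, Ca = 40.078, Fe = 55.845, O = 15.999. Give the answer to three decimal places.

16.58 wt% MgO ÷ 40.304 g/mol = 0.41137 mol, giving 0.41137 Mg and 0.41137 O.
2.99 wt% FeO ÷ 71.844 g/mol = 0.04162 mol, giving 0.04162 Fe and 0.04162 O.
25.42 wt% CaO ÷ 56.077 g/mol = 0.45331 mol, giving 0.45331 Ca and 0.45331 O.
55.32 wt% SiO2 ÷ 60.083 g/mol = 0.92073 mol, giving 0.92073 Si and 1.84146 O.
Oxygen sums to 2.74776; scaling by 6/2.74776 = 2.18360 puts the formula on 6 O.
Mg: 0.41137 × 2.18360 = 0.898 atoms per formula unit.

0.898 Mg apfu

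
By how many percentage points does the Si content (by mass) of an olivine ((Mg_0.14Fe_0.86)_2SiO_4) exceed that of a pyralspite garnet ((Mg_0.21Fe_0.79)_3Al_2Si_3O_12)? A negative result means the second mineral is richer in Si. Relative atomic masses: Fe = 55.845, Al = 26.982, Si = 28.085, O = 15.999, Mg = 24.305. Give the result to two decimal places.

Si in (Mg_0.14Fe_0.86)_2SiO_4: molar mass 194.940 g/mol; 1×28.085 = 28.085 g → 14.41 wt%.
Si in (Mg_0.21Fe_0.79)_3Al_2Si_3O_12: molar mass 477.872 g/mol; 3×28.085 = 84.255 g → 17.63 wt%.
Difference = 14.41 − 17.63 = -3.22 percentage points.

-3.22 percentage points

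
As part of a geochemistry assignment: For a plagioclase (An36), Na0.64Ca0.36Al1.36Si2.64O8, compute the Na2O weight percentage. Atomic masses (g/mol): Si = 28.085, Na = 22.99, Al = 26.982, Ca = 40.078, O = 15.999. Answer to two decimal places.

7.40 wt%

Molar mass of Na0.64Ca0.36Al1.36Si2.64O8 = 0.64·22.99 + 0.36·40.078 + 1.36·26.982 + 2.64·28.085 + 8·15.999 = 267.974 g/mol.
Each formula unit contains 0.64 Na, equivalent to 0.64/2 = 0.3200 mol Na2O.
M(Na2O) = 2×22.99 + 1×15.999 = 61.979 g/mol.
Mass of Na2O per formula unit = 0.3200 × 61.979 = 19.833 g.
Na2O wt% = 19.833 / 267.974 × 100 = 7.40%.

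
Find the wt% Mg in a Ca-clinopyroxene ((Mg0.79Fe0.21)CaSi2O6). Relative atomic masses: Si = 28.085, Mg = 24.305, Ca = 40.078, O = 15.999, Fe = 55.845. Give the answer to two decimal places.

Formula mass = 0.79*24.305 + 0.21*55.845 + 1*40.078 + 2*28.085 + 6*15.999 = 223.170 g/mol, of which 19.201 g is Mg.
So Mg makes up 19.201/223.170 = 0.0860 of the mass, i.e. 8.60%.

8.60 weight percent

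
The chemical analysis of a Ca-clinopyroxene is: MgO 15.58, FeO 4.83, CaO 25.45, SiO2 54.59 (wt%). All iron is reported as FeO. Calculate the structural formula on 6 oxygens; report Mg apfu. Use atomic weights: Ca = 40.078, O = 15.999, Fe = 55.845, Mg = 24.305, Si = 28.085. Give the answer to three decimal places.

0.851 Mg apfu

MgO (M=40.304): mol = 0.38656; Mg = 0.38656, O = 0.38656.
FeO (M=71.844): mol = 0.06723; Fe = 0.06723, O = 0.06723.
CaO (M=56.077): mol = 0.45384; Ca = 0.45384, O = 0.45384.
SiO2 (M=60.083): mol = 0.90858; Si = 0.90858, O = 1.81716.
ΣO = 2.72479; factor = 6/ΣO = 2.20200.
Mg apfu = 0.38656 × 2.20200 = 0.851.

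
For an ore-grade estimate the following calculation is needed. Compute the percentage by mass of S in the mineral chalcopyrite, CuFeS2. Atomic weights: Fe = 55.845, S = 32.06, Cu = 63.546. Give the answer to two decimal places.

Molar mass of CuFeS2: 1*63.546 + 1*55.845 + 2*32.06 = 183.511 g/mol.
Mass of S per formula unit: 2 × 32.06 = 64.120 g.
Weight fraction S = 64.120 / 183.511 = 0.3494.

34.94 wt%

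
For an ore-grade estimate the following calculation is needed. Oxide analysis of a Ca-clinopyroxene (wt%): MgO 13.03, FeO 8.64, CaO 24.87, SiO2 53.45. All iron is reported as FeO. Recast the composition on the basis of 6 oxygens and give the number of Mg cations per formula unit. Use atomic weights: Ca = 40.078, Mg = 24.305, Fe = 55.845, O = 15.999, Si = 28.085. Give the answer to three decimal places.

MgO (M=40.304): mol = 0.32329; Mg = 0.32329, O = 0.32329.
FeO (M=71.844): mol = 0.12026; Fe = 0.12026, O = 0.12026.
CaO (M=56.077): mol = 0.44350; Ca = 0.44350, O = 0.44350.
SiO2 (M=60.083): mol = 0.88960; Si = 0.88960, O = 1.77920.
ΣO = 2.66625; factor = 6/ΣO = 2.25035.
Mg apfu = 0.32329 × 2.25035 = 0.728.

0.728 Mg apfu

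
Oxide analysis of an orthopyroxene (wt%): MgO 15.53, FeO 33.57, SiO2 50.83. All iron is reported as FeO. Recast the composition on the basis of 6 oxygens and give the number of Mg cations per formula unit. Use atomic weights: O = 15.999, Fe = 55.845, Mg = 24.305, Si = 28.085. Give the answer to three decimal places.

MgO: 15.53/40.304 = 0.38532 mol → 0.38532 mol Mg, 0.38532 mol O.
FeO: 33.57/71.844 = 0.46726 mol → 0.46726 mol Fe, 0.46726 mol O.
SiO2: 50.83/60.083 = 0.84600 mol → 0.84600 mol Si, 1.69200 mol O.
Total oxygen = 2.54458 mol. Normalization factor = 6/2.54458 = 2.35795.
Mg per 6 O = 0.38532 × 2.35795 = 0.909.

0.909 Mg apfu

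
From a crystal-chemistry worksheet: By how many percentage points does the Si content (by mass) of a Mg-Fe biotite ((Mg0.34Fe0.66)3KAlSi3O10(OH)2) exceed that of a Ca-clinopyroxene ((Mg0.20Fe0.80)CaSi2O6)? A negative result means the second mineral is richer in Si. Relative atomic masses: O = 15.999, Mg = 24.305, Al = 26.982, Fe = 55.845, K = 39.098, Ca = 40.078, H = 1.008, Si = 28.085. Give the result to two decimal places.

M((Mg0.34Fe0.66)3KAlSi3O10(OH)2) = 479.703 g/mol, so wt% Si = 84.255/479.703 × 100 = 17.56%.
M((Mg0.20Fe0.80)CaSi2O6) = 241.779 g/mol, so wt% Si = 56.170/241.779 × 100 = 23.23%.
17.56 − 23.23 = -5.67 pp.

-5.67 percentage points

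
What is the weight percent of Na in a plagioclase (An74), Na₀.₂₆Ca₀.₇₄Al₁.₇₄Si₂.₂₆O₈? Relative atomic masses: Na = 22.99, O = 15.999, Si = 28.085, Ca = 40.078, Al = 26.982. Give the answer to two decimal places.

Molar mass of Na₀.₂₆Ca₀.₇₄Al₁.₇₄Si₂.₂₆O₈: 0.26·22.99 + 0.74·40.078 + 1.74·26.982 + 2.26·28.085 + 8·15.999 = 274.048 g/mol.
Mass of Na per formula unit: 0.26 × 22.99 = 5.977 g.
Weight fraction Na = 5.977 / 274.048 = 0.0218.

2.18 mass %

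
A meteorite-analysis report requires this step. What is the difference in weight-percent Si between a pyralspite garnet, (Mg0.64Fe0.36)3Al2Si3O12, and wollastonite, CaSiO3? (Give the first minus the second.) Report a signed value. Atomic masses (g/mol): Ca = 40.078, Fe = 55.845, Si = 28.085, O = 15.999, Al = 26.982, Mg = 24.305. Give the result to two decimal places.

Si in (Mg0.64Fe0.36)3Al2Si3O12: molar mass 437.185 g/mol; 3×28.085 = 84.255 g → 19.27 wt%.
Si in CaSiO3: molar mass 116.160 g/mol; 1×28.085 = 28.085 g → 24.18 wt%.
Difference = 19.27 − 24.18 = -4.91 percentage points.

-4.91 percentage points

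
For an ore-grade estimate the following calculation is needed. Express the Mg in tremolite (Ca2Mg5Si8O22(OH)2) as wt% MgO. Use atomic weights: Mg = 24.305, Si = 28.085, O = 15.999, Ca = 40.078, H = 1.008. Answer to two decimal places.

24.81 wt%

Molar mass of Ca2Mg5Si8O22(OH)2 = 2*40.078 + 5*24.305 + 8*28.085 + 24*15.999 + 2*1.008 = 812.353 g/mol.
Each formula unit contains 5 Mg, equivalent to 5/1 = 5.0000 mol MgO.
M(MgO) = 1×24.305 + 1×15.999 = 40.304 g/mol.
Mass of MgO per formula unit = 5.0000 × 40.304 = 201.520 g.
MgO wt% = 201.520 / 812.353 × 100 = 24.81%.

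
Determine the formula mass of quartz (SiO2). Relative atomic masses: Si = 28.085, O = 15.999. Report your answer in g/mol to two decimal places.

M = 1×28.085 + 2×15.999

60.08 g/mol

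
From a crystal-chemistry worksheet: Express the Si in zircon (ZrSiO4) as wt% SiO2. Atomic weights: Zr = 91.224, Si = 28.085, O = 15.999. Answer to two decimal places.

32.78 wt%

M(ZrSiO4) = 183.305 g/mol; M(SiO2) = 60.083 g/mol.
Moles SiO2 per formula unit = 1 Si ÷ 1 = 1.0000.
SiO2 fraction = (1.0000 × 60.083) / 183.305 = 60.083/183.305 = 0.3278.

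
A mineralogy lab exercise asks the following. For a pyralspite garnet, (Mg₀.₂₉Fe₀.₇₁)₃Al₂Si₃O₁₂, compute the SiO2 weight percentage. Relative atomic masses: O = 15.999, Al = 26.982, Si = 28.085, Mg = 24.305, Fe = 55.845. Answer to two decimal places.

Molar mass of (Mg₀.₂₉Fe₀.₇₁)₃Al₂Si₃O₁₂ = 0.87×24.305 + 2.13×55.845 + 2×26.982 + 3×28.085 + 12×15.999 = 470.302 g/mol.
Each formula unit contains 3 Si, equivalent to 3/1 = 3.0000 mol SiO2.
M(SiO2) = 1×28.085 + 2×15.999 = 60.083 g/mol.
Mass of SiO2 per formula unit = 3.0000 × 60.083 = 180.249 g.
SiO2 wt% = 180.249 / 470.302 × 100 = 38.33%.

38.33 wt%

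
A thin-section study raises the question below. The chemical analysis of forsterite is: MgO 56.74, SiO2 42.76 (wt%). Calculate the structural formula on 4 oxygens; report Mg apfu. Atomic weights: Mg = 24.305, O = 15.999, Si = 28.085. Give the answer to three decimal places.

56.74 wt% MgO ÷ 40.304 g/mol = 1.40780 mol, giving 1.40780 Mg and 1.40780 O.
42.76 wt% SiO2 ÷ 60.083 g/mol = 0.71168 mol, giving 0.71168 Si and 1.42336 O.
Oxygen sums to 2.83116; scaling by 4/2.83116 = 1.41285 puts the formula on 4 O.
Mg: 1.40780 × 1.41285 = 1.989 atoms per formula unit.

1.989 Mg apfu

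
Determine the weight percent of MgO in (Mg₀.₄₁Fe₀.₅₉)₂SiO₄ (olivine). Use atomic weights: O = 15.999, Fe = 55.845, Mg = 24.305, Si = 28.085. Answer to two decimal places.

18.58 wt%

M((Mg₀.₄₁Fe₀.₅₉)₂SiO₄) = 177.908 g/mol; M(MgO) = 40.304 g/mol.
Moles MgO per formula unit = 0.82 Mg ÷ 1 = 0.8200.
MgO fraction = (0.8200 × 40.304) / 177.908 = 33.049/177.908 = 0.1858.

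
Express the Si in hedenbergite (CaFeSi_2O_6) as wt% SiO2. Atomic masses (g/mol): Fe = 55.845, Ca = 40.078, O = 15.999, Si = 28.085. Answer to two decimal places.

48.44 wt%

Formula mass = 248.087 g/mol.
2 Si → 2.0000 mol SiO2 per formula unit; M(SiO2) = 60.083, so SiO2 mass = 120.166 g.
120.166/248.087 × 100 = 48.44 wt%.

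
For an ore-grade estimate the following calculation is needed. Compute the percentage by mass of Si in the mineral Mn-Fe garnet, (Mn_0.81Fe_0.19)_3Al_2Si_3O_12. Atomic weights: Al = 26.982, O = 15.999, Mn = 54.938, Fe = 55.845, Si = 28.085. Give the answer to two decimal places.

17.00 mass %

Molar mass of (Mn_0.81Fe_0.19)_3Al_2Si_3O_12: 2.43*54.938 + 0.57*55.845 + 2*26.982 + 3*28.085 + 12*15.999 = 495.538 g/mol.
Mass of Si per formula unit: 3 × 28.085 = 84.255 g.
Weight fraction Si = 84.255 / 495.538 = 0.1700.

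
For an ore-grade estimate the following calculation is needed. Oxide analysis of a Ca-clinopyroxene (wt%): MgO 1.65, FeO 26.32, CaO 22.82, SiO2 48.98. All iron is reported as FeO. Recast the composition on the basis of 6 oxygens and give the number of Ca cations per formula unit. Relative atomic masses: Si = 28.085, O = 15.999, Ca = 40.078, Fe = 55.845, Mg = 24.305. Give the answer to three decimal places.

MgO (M=40.304): mol = 0.04094; Mg = 0.04094, O = 0.04094.
FeO (M=71.844): mol = 0.36635; Fe = 0.36635, O = 0.36635.
CaO (M=56.077): mol = 0.40694; Ca = 0.40694, O = 0.40694.
SiO2 (M=60.083): mol = 0.81521; Si = 0.81521, O = 1.63042.
ΣO = 2.44465; factor = 6/ΣO = 2.45434.
Ca apfu = 0.40694 × 2.45434 = 0.999.

0.999 Ca apfu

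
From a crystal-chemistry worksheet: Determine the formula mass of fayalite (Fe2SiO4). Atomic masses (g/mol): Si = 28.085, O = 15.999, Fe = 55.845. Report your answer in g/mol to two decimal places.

M = 2·55.845 + 1·28.085 + 4·15.999

203.77 g/mol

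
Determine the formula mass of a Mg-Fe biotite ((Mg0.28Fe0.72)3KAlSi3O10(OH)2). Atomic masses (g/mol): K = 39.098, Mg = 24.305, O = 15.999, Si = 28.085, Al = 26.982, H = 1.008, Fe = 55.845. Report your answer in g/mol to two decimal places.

485.38 g/mol

The formula mass is the sum 0.84·24.305 + 2.16·55.845 + 1·39.098 + 1·26.982 + 3·28.085 + 12·15.999 + 2·1.008.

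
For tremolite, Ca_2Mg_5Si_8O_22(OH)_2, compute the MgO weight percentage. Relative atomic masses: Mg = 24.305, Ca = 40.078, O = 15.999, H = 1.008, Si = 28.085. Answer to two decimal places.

M(Ca_2Mg_5Si_8O_22(OH)_2) = 812.353 g/mol; M(MgO) = 40.304 g/mol.
Moles MgO per formula unit = 5 Mg ÷ 1 = 5.0000.
MgO fraction = (5.0000 × 40.304) / 812.353 = 201.520/812.353 = 0.2481.

24.81 wt%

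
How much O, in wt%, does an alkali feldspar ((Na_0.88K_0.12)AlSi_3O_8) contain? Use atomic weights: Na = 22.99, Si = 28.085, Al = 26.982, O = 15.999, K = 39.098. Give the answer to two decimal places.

M((Na_0.88K_0.12)AlSi_3O_8) = 264.152 g/mol.
O contributes 8 × 15.999 = 127.992 g per mole.
127.992/264.152 = 0.4845 → 48.45%.

48.45 wt%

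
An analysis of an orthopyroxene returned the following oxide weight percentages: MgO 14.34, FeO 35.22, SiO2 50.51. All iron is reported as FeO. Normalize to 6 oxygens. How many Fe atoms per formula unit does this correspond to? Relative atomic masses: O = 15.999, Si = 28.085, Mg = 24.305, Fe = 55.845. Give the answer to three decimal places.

14.34 wt% MgO ÷ 40.304 g/mol = 0.35580 mol, giving 0.35580 Mg and 0.35580 O.
35.22 wt% FeO ÷ 71.844 g/mol = 0.49023 mol, giving 0.49023 Fe and 0.49023 O.
50.51 wt% SiO2 ÷ 60.083 g/mol = 0.84067 mol, giving 0.84067 Si and 1.68134 O.
Oxygen sums to 2.52737; scaling by 6/2.52737 = 2.37401 puts the formula on 6 O.
Fe: 0.49023 × 2.37401 = 1.164 atoms per formula unit.

1.164 Fe apfu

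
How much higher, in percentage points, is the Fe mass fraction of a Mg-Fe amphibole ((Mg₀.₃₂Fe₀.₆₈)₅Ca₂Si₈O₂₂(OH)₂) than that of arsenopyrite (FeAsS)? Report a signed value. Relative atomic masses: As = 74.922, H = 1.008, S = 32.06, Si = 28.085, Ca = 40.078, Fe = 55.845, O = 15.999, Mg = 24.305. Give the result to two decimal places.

-13.65 percentage points

Fe in (Mg₀.₃₂Fe₀.₆₈)₅Ca₂Si₈O₂₂(OH)₂: molar mass 919.589 g/mol; 3.40×55.845 = 189.873 g → 20.65 wt%.
Fe in FeAsS: molar mass 162.827 g/mol; 1×55.845 = 55.845 g → 34.30 wt%.
Difference = 20.65 − 34.30 = -13.65 percentage points.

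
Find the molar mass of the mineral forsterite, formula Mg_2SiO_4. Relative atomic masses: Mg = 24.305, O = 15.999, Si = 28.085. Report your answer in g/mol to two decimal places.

140.69 g/mol

M = 2(24.305) + 1(28.085) + 4(15.999)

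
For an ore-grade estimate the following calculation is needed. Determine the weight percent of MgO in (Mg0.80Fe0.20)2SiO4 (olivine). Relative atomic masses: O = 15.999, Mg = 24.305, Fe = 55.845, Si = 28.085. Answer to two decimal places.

42.06 wt%

M((Mg0.80Fe0.20)2SiO4) = 153.307 g/mol; M(MgO) = 40.304 g/mol.
Moles MgO per formula unit = 1.60 Mg ÷ 1 = 1.6000.
MgO fraction = (1.6000 × 40.304) / 153.307 = 64.486/153.307 = 0.4206.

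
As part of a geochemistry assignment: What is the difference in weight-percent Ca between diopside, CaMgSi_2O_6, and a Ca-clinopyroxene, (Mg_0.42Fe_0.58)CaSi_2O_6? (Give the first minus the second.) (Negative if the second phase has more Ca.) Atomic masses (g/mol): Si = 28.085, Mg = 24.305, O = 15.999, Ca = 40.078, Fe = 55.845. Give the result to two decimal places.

First mineral: 40.078 g Ca in 216.547 g formula = 18.51 wt% Ca.
Second mineral: 40.078 g Ca in 234.840 g formula = 17.07 wt% Ca.
18.51% − 17.07% gives a difference of 1.44 percentage points.

1.44 percentage points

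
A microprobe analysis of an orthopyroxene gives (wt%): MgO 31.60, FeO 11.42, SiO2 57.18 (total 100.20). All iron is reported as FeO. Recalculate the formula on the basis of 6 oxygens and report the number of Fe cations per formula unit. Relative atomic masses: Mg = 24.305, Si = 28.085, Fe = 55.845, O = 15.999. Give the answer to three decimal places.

0.335 Fe apfu

MgO: 31.60/40.304 = 0.78404 mol → 0.78404 mol Mg, 0.78404 mol O.
FeO: 11.42/71.844 = 0.15896 mol → 0.15896 mol Fe, 0.15896 mol O.
SiO2: 57.18/60.083 = 0.95168 mol → 0.95168 mol Si, 1.90336 mol O.
Total oxygen = 2.84636 mol. Normalization factor = 6/2.84636 = 2.10796.
Fe per 6 O = 0.15896 × 2.10796 = 0.335.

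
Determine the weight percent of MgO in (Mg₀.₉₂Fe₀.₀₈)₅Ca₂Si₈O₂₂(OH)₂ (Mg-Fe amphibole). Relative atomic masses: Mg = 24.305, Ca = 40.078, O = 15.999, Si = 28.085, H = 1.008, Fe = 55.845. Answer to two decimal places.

22.47 wt%

Molar mass of (Mg₀.₉₂Fe₀.₀₈)₅Ca₂Si₈O₂₂(OH)₂ = 4.60*24.305 + 0.40*55.845 + 2*40.078 + 8*28.085 + 24*15.999 + 2*1.008 = 824.969 g/mol.
Each formula unit contains 4.60 Mg, equivalent to 4.60/1 = 4.6000 mol MgO.
M(MgO) = 1×24.305 + 1×15.999 = 40.304 g/mol.
Mass of MgO per formula unit = 4.6000 × 40.304 = 185.398 g.
MgO wt% = 185.398 / 824.969 × 100 = 22.47%.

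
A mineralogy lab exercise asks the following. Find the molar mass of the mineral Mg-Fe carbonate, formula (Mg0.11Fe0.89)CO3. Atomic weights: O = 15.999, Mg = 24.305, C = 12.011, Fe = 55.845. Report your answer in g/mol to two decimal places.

The formula mass is the sum 0.11×24.305 + 0.89×55.845 + 1×12.011 + 3×15.999.

112.38 g/mol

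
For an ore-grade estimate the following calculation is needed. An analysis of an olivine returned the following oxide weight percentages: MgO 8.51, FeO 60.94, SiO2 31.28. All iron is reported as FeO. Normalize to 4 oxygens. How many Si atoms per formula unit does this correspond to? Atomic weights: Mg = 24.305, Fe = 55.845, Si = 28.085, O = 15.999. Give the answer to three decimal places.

0.991 Si apfu

8.51 wt% MgO ÷ 40.304 g/mol = 0.21115 mol, giving 0.21115 Mg and 0.21115 O.
60.94 wt% FeO ÷ 71.844 g/mol = 0.84823 mol, giving 0.84823 Fe and 0.84823 O.
31.28 wt% SiO2 ÷ 60.083 g/mol = 0.52061 mol, giving 0.52061 Si and 1.04122 O.
Oxygen sums to 2.10060; scaling by 4/2.10060 = 1.90422 puts the formula on 4 O.
Si: 0.52061 × 1.90422 = 0.991 atoms per formula unit.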